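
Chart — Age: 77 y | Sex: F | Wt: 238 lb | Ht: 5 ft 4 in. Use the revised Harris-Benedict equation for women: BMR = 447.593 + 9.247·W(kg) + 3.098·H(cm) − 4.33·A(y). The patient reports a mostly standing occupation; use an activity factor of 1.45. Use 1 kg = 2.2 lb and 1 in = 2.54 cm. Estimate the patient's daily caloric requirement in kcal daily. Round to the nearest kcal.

Convert to metric: weight = 238 ÷ 2.2 = 108.1818 kg; height = (5×12 + 4) × 2.54 = 64 × 2.54 = 162.56 cm.
Harris-Benedict: BMR = 447.593 + 9.247(108.1818) + 3.098(162.56) − 4.33(77) = 1618.1512 kcal/day.
TEE = BMR × activity factor = 1618.1512 × 1.45 = 2346.3192 kcal/day.

2346 kcal daily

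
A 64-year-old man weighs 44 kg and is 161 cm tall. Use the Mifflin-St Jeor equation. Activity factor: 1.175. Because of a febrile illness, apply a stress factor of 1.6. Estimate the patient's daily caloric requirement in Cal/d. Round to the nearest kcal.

2127 Cal/d

Mifflin-St Jeor (male): BMR = 10(44) + 6.25(161) − 5(64) + 5 = 440 + 1006.25 − 320 + 5 = 1131.25 kcal/day.
TEE = BMR × activity factor = 1131.25 × 1.175 = 1329.2188 kcal/day.
Apply stress factor: 1329.2188 × 1.6 = 2126.75 kcal/day.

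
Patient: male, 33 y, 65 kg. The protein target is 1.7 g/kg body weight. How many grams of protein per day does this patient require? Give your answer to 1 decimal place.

110.5 g/day

Protein = 1.7 g/kg × 65 kg = 110.5 g/day.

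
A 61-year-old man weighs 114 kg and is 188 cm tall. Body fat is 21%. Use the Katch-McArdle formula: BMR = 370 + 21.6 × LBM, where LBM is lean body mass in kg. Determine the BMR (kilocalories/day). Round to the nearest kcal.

LBM = 114 × (1 − 0.21) = 90.06 kg. Katch-McArdle: BMR = 370 + 21.6 × 90.06 = 2315.296 kcal/day.

2315 kilocalories/day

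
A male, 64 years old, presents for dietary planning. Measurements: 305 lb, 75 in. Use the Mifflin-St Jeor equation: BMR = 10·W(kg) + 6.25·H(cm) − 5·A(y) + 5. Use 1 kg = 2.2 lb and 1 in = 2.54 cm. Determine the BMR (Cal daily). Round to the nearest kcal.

2262 Cal daily

Convert to metric: weight = 305 ÷ 2.2 = 138.6364 kg; height = 75 × 2.54 = 190.5 cm.
Mifflin-St Jeor (male): BMR = 10(138.6364) + 6.25(190.5) − 5(64) + 5 = 1386.3636 + 1190.625 − 320 + 5 = 2261.9886 kcal/day.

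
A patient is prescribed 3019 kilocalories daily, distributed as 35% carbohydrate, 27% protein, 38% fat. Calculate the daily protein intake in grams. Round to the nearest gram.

Protein energy = 27% × 3019 = 815.13 kcal.
At 4 kcal/g: 815.13 ÷ 4 = 203.7825 g.

204 g/day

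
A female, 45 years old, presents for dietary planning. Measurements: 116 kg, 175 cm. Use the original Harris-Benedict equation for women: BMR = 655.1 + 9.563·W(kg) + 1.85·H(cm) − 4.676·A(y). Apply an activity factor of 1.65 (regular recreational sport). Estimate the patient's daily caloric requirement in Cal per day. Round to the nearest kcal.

Harris-Benedict: BMR = 655.1 + 9.563(116) + 1.85(175) − 4.676(45) = 1877.738 kcal/day.
TEE = BMR × activity factor = 1877.738 × 1.65 = 3098.2677 kcal/day.

3098 Cal per day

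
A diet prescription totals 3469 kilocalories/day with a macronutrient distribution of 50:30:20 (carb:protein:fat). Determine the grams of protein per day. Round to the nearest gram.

260 g/day

Protein energy = 30% × 3469 = 1040.7 kcal.
At 4 kcal/g: 1040.7 ÷ 4 = 260.175 g.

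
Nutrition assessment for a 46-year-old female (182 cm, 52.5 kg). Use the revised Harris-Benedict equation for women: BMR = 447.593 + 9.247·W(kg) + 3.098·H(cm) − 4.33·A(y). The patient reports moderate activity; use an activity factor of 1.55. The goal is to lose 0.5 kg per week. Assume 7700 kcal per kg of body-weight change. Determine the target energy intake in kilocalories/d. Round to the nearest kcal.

1461 kilocalories/d

Harris-Benedict: BMR = 447.593 + 9.247(52.5) + 3.098(182) − 4.33(46) = 1297.7165 kcal/day.
TEE = 1297.7165 × 1.55 = 2011.4606 kcal/day.
Required daily deficit = 0.5 × 7700 ÷ 7 = 550 kcal/day.
Target intake = 2011.4606 − 550 = 1461.4606 kcal/day.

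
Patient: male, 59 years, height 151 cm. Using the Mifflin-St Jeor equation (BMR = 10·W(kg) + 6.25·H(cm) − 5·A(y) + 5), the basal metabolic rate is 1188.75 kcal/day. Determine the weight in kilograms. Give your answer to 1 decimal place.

1188.75 = 10·W + 6.25(151) − 5(59) + 5
10·W = 1188.75 − 653.75 = 535, so W = 53.5 kg.

53.5 kg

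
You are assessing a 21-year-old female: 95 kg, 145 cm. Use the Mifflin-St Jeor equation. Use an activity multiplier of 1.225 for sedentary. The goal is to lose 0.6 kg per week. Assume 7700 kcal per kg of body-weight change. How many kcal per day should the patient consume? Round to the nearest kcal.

1288 kcal per day

Mifflin-St Jeor (female): BMR = 10(95) + 6.25(145) − 5(21) − 161 = 950 + 906.25 − 105 − 161 = 1590.25 kcal/day.
TEE = 1590.25 × 1.225 = 1948.0563 kcal/day.
Required daily deficit = 0.6 × 7700 ÷ 7 = 660 kcal/day.
Target intake = 1948.0563 − 660 = 1288.0563 kcal/day.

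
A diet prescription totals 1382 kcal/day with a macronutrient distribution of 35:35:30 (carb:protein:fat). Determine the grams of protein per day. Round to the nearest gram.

Protein energy = 35% × 1382 = 483.7 kcal.
At 4 kcal/g: 483.7 ÷ 4 = 120.925 g.

121 g/day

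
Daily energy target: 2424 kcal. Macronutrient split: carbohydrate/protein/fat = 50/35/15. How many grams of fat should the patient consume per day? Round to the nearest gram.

Fat energy = 15% × 2424 = 363.6 kcal.
At 9 kcal/g: 363.6 ÷ 9 = 40.4 g.

40 g/day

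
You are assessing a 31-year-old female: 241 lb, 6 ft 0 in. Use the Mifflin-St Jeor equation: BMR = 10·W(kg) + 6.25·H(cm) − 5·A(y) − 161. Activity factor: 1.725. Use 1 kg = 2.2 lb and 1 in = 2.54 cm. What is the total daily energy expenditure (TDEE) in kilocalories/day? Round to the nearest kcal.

3316 kilocalories/day

Convert to metric: weight = 241 ÷ 2.2 = 109.5455 kg; height = (6×12 + 0) × 2.54 = 72 × 2.54 = 182.88 cm.
Mifflin-St Jeor (female): BMR = 10(109.5455) + 6.25(182.88) − 5(31) − 161 = 1095.4545 + 1143 − 155 − 161 = 1922.4545 kcal/day.
TEE = BMR × activity factor = 1922.4545 × 1.725 = 3316.2341 kcal/day.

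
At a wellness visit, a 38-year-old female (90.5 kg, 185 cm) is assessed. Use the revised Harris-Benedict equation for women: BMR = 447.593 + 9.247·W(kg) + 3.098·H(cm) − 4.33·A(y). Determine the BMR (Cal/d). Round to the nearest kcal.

1693 Cal/d

Harris-Benedict: BMR = 447.593 + 9.247(90.5) + 3.098(185) − 4.33(38) = 1693.0365 kcal/day.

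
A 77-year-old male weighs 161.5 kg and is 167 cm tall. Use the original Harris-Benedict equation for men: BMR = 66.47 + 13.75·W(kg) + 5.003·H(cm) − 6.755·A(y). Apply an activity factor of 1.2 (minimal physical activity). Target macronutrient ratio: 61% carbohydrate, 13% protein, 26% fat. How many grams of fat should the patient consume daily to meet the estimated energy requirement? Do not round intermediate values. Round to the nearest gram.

90 g/day

Harris-Benedict: BMR = 66.47 + 13.75(161.5) + 5.003(167) − 6.755(77) = 2602.461 kcal/day.
TEE = 2602.461 × 1.2 = 3122.9532 kcal/day.
Fat energy = 26% × 3122.9532 = 811.9678 kcal.
Fat = 811.9678 ÷ 9 kcal/g = 90.2186 g.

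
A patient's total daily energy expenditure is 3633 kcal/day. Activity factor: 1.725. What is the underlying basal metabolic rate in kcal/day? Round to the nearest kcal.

BMR = TEE ÷ activity factor = 3633 ÷ 1.725 = 2106.087 kcal/day.

2106 kcal/day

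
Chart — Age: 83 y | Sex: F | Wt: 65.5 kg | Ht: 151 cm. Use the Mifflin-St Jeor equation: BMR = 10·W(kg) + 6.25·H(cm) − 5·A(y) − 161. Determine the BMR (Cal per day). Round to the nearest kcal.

Mifflin-St Jeor (female): BMR = 10(65.5) + 6.25(151) − 5(83) − 161 = 655 + 943.75 − 415 − 161 = 1022.75 kcal/day.

1023 Cal per day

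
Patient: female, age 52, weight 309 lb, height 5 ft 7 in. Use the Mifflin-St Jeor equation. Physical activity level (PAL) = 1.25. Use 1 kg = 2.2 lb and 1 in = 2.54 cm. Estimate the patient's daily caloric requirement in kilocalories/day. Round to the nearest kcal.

2559 kilocalories/day

Convert to metric: weight = 309 ÷ 2.2 = 140.4545 kg; height = (5×12 + 7) × 2.54 = 67 × 2.54 = 170.18 cm.
Mifflin-St Jeor (female): BMR = 10(140.4545) + 6.25(170.18) − 5(52) − 161 = 1404.5455 + 1063.625 − 260 − 161 = 2047.1705 kcal/day.
TEE = BMR × activity factor = 2047.1705 × 1.25 = 2558.9631 kcal/day.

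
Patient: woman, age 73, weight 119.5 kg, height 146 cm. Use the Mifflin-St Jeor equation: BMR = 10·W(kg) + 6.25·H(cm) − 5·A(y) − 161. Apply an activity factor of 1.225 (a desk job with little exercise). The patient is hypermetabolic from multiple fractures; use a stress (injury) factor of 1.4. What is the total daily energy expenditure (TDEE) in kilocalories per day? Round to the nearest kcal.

2712 kilocalories per day

Mifflin-St Jeor (female): BMR = 10(119.5) + 6.25(146) − 5(73) − 161 = 1195 + 912.5 − 365 − 161 = 1581.5 kcal/day.
TEE = BMR × activity factor = 1581.5 × 1.225 = 1937.3375 kcal/day.
Apply stress factor: 1937.3375 × 1.4 = 2712.2725 kcal/day.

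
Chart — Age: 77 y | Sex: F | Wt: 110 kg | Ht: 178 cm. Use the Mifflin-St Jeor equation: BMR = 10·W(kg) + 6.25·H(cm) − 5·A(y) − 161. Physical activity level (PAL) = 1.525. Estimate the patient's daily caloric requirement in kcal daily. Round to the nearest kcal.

2541 kcal daily

Mifflin-St Jeor (female): BMR = 10(110) + 6.25(178) − 5(77) − 161 = 1100 + 1112.5 − 385 − 161 = 1666.5 kcal/day.
TEE = BMR × activity factor = 1666.5 × 1.525 = 2541.4125 kcal/day.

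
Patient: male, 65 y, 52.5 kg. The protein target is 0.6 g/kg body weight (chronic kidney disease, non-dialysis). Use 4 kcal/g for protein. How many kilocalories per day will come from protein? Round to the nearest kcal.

Protein = 0.6 g/kg × 52.5 kg = 31.5 g/day.
Protein energy = 31.5 g × 4 kcal/g = 126 kcal/day.

126 kcal/day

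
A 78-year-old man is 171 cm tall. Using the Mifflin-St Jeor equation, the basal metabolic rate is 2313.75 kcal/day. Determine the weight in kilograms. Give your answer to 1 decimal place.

2313.75 = 10·W + 6.25(171) − 5(78) + 5
10·W = 2313.75 − 683.75 = 1630, so W = 163 kg.

163.0 kg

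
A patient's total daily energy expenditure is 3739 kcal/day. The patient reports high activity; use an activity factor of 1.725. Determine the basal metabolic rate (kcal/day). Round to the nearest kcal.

2168 kcal/day

BMR = TEE ÷ activity factor = 3739 ÷ 1.725 = 2167.5362 kcal/day.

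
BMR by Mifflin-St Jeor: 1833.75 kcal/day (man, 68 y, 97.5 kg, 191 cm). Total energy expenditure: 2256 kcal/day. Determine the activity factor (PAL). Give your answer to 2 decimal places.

1.23

Activity factor = TEE ÷ BMR = 2256 ÷ 1833.75 = 1.23.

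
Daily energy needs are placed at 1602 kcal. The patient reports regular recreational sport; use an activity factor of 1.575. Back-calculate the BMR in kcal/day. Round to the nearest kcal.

1017 kcal/day

BMR = TEE ÷ activity factor = 1602 ÷ 1.575 = 1017.1429 kcal/day.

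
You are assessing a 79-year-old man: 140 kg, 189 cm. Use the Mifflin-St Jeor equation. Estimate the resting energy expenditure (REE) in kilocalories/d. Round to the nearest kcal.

Mifflin-St Jeor (male): BMR = 10(140) + 6.25(189) − 5(79) + 5 = 1400 + 1181.25 − 395 + 5 = 2191.25 kcal/day.

2191 kilocalories/d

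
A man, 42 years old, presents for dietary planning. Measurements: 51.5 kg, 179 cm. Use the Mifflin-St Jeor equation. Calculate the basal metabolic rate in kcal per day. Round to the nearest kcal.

1429 kcal per day

Mifflin-St Jeor (male): BMR = 10(51.5) + 6.25(179) − 5(42) + 5 = 515 + 1118.75 − 210 + 5 = 1428.75 kcal/day.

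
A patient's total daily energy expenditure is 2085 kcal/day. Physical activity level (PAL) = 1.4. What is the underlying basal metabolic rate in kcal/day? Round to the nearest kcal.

1489 kcal/day

BMR = TEE ÷ activity factor = 2085 ÷ 1.4 = 1489.2857 kcal/day.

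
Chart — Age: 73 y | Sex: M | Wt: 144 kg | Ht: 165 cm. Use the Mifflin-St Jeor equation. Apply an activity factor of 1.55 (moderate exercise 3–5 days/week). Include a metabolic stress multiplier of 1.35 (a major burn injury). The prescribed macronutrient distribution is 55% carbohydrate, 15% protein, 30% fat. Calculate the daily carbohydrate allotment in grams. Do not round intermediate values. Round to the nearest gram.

607 g/day

Mifflin-St Jeor (male): BMR = 10(144) + 6.25(165) − 5(73) + 5 = 1440 + 1031.25 − 365 + 5 = 2111.25 kcal/day.
TEE = 2111.25 × 1.55 = 3272.4375 kcal/day.
With stress factor 1.35: 3272.4375 × 1.35 = 4417.7906 kcal/day.
Carbohydrate energy = 55% × 4417.7906 = 2429.7848 kcal.
Carbohydrate = 2429.7848 ÷ 4 kcal/g = 607.4462 g.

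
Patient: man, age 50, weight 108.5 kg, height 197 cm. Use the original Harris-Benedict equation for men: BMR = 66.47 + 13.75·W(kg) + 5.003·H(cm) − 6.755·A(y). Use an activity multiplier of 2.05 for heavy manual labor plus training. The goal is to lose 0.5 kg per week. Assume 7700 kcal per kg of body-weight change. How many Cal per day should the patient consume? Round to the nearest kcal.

3973 Cal per day

Harris-Benedict: BMR = 66.47 + 13.75(108.5) + 5.003(197) − 6.755(50) = 2206.186 kcal/day.
TEE = 2206.186 × 2.05 = 4522.6813 kcal/day.
Required daily deficit = 0.5 × 7700 ÷ 7 = 550 kcal/day.
Target intake = 4522.6813 − 550 = 3972.6813 kcal/day.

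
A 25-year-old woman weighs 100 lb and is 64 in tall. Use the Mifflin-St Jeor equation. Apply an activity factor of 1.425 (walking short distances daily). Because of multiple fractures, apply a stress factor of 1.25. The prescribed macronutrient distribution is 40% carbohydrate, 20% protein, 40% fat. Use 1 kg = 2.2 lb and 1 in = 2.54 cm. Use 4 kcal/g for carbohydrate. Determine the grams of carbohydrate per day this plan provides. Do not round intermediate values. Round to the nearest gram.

211 g/day

Convert to metric: weight = 100 ÷ 2.2 = 45.4545 kg; height = 64 × 2.54 = 162.56 cm.
Mifflin-St Jeor (female): BMR = 10(45.4545) + 6.25(162.56) − 5(25) − 161 = 454.5455 + 1016 − 125 − 161 = 1184.5455 kcal/day.
TEE = 1184.5455 × 1.425 = 1687.9773 kcal/day.
With stress factor 1.25: 1687.9773 × 1.25 = 2109.9716 kcal/day.
Carbohydrate energy = 40% × 2109.9716 = 843.9886 kcal.
Carbohydrate = 843.9886 ÷ 4 kcal/g = 210.9972 g.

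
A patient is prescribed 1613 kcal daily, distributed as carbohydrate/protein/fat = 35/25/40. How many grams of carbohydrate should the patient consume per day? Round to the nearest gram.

141 g/day

Carbohydrate energy = 35% × 1613 = 564.55 kcal.
At 4 kcal/g: 564.55 ÷ 4 = 141.1375 g.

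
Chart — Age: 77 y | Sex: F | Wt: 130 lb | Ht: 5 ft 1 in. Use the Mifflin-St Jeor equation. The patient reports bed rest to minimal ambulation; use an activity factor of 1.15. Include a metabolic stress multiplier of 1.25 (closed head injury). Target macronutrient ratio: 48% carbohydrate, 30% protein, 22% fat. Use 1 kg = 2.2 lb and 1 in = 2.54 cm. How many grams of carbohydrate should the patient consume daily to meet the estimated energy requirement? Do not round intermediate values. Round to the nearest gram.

175 g/day

Convert to metric: weight = 130 ÷ 2.2 = 59.0909 kg; height = (5×12 + 1) × 2.54 = 61 × 2.54 = 154.94 cm.
Mifflin-St Jeor (female): BMR = 10(59.0909) + 6.25(154.94) − 5(77) − 161 = 590.9091 + 968.375 − 385 − 161 = 1013.2841 kcal/day.
TEE = 1013.2841 × 1.15 = 1165.2767 kcal/day.
With stress factor 1.25: 1165.2767 × 1.25 = 1456.5959 kcal/day.
Carbohydrate energy = 48% × 1456.5959 = 699.166 kcal.
Carbohydrate = 699.166 ÷ 4 kcal/g = 174.7915 g.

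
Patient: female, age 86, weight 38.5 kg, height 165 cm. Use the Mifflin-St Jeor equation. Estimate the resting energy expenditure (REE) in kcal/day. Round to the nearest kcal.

825 kcal/day

Mifflin-St Jeor (female): BMR = 10(38.5) + 6.25(165) − 5(86) − 161 = 385 + 1031.25 − 430 − 161 = 825.25 kcal/day.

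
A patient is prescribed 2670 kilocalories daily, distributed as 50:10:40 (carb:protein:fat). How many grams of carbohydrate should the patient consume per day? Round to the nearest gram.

334 g/day

Carbohydrate energy = 50% × 2670 = 1335 kcal.
At 4 kcal/g: 1335 ÷ 4 = 333.75 g.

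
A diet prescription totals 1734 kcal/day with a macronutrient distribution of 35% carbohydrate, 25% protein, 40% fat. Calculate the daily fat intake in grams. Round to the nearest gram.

Fat energy = 40% × 1734 = 693.6 kcal.
At 9 kcal/g: 693.6 ÷ 9 = 77.0667 g.

77 g/day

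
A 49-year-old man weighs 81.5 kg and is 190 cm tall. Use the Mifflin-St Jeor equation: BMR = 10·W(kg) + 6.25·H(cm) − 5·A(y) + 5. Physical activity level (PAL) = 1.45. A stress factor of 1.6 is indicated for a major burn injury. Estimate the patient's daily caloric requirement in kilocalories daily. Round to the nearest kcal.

Mifflin-St Jeor (male): BMR = 10(81.5) + 6.25(190) − 5(49) + 5 = 815 + 1187.5 − 245 + 5 = 1762.5 kcal/day.
TEE = BMR × activity factor = 1762.5 × 1.45 = 2555.625 kcal/day.
Apply stress factor: 2555.625 × 1.6 = 4089 kcal/day.

4089 kilocalories daily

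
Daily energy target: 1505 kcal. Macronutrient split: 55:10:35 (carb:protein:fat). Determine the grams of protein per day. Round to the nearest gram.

38 g/day

Protein energy = 10% × 1505 = 150.5 kcal.
At 4 kcal/g: 150.5 ÷ 4 = 37.625 g.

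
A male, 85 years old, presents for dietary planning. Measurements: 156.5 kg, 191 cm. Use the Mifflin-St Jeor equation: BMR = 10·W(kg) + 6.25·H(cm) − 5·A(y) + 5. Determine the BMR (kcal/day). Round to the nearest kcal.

2339 kcal/day

Mifflin-St Jeor (male): BMR = 10(156.5) + 6.25(191) − 5(85) + 5 = 1565 + 1193.75 − 425 + 5 = 2338.75 kcal/day.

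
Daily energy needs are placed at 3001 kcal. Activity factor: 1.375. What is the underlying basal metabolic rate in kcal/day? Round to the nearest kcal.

BMR = TEE ÷ activity factor = 3001 ÷ 1.375 = 2182.5455 kcal/day.

2183 kcal/day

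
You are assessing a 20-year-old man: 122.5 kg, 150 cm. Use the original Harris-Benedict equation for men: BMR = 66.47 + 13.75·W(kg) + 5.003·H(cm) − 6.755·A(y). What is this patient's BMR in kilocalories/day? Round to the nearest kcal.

Harris-Benedict: BMR = 66.47 + 13.75(122.5) + 5.003(150) − 6.755(20) = 2366.195 kcal/day.

2366 kilocalories/day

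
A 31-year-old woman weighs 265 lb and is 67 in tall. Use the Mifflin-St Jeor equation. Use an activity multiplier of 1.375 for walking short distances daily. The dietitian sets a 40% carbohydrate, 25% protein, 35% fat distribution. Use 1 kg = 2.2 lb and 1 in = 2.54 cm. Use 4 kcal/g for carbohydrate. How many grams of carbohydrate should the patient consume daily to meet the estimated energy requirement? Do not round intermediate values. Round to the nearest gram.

Convert to metric: weight = 265 ÷ 2.2 = 120.4545 kg; height = 67 × 2.54 = 170.18 cm.
Mifflin-St Jeor (female): BMR = 10(120.4545) + 6.25(170.18) − 5(31) − 161 = 1204.5455 + 1063.625 − 155 − 161 = 1952.1705 kcal/day.
TEE = 1952.1705 × 1.375 = 2684.2344 kcal/day.
Carbohydrate energy = 40% × 2684.2344 = 1073.6938 kcal.
Carbohydrate = 1073.6938 ÷ 4 kcal/g = 268.4234 g.

268 g/day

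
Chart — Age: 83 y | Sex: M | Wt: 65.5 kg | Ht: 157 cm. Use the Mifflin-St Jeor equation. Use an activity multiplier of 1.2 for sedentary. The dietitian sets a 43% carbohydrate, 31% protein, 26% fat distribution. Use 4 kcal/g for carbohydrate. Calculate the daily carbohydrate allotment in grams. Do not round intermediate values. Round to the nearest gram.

Mifflin-St Jeor (male): BMR = 10(65.5) + 6.25(157) − 5(83) + 5 = 655 + 981.25 − 415 + 5 = 1226.25 kcal/day.
TEE = 1226.25 × 1.2 = 1471.5 kcal/day.
Carbohydrate energy = 43% × 1471.5 = 632.745 kcal.
Carbohydrate = 632.745 ÷ 4 kcal/g = 158.1863 g.

158 g/day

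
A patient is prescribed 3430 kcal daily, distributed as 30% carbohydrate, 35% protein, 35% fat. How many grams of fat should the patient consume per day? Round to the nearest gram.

133 g/day

Fat energy = 35% × 3430 = 1200.5 kcal.
At 9 kcal/g: 1200.5 ÷ 9 = 133.3889 g.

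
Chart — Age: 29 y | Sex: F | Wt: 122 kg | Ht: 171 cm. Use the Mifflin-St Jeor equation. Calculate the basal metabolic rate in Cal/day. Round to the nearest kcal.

1983 Cal/day

Mifflin-St Jeor (female): BMR = 10(122) + 6.25(171) − 5(29) − 161 = 1220 + 1068.75 − 145 − 161 = 1982.75 kcal/day.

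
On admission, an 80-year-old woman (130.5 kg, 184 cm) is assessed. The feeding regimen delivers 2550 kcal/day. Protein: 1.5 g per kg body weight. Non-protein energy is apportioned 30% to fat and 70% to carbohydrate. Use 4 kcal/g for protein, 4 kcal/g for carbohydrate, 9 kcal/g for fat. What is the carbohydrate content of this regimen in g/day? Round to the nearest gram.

309 g/day

Protein = 1.5 × 130.5 = 195.75 g → 195.75 × 4 = 783 kcal.
Non-protein calories = 2550 − 783 = 1767 kcal.
Fat: 30% × 1767 = 530.1 kcal; carbohydrate: 1236.9 kcal.
Carbohydrate: 1236.9 kcal ÷ 4 kcal/g = 309.225 g.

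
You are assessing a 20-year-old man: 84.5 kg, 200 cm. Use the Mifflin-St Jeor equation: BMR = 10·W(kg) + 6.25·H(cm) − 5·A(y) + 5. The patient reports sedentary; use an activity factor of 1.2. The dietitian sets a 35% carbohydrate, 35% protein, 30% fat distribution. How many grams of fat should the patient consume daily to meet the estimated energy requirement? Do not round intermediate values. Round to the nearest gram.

Mifflin-St Jeor (male): BMR = 10(84.5) + 6.25(200) − 5(20) + 5 = 845 + 1250 − 100 + 5 = 2000 kcal/day.
TEE = 2000 × 1.2 = 2400 kcal/day.
Fat energy = 30% × 2400 = 720 kcal.
Fat = 720 ÷ 9 kcal/g = 80 g.

80 g/day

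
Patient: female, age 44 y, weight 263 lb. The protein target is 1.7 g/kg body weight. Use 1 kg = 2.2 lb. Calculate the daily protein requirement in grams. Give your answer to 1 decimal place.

Weight in kg = 263 ÷ 2.2 = 119.5455 kg.
Protein = 1.7 g/kg × 119.5455 kg = 203.2273 g/day.

203.2 g/day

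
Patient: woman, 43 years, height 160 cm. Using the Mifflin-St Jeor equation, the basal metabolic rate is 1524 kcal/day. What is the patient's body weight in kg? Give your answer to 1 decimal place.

1524 = 10·W + 6.25(160) − 5(43) − 161
10·W = 1524 − 624 = 900, so W = 90 kg.

90.0 kg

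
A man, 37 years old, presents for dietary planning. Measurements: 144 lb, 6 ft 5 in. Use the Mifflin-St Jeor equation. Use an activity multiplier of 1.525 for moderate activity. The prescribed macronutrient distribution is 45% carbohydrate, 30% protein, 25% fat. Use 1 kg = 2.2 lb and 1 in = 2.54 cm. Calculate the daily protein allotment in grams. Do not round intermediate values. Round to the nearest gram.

Convert to metric: weight = 144 ÷ 2.2 = 65.4545 kg; height = (6×12 + 5) × 2.54 = 77 × 2.54 = 195.58 cm.
Mifflin-St Jeor (male): BMR = 10(65.4545) + 6.25(195.58) − 5(37) + 5 = 654.5455 + 1222.375 − 185 + 5 = 1696.9205 kcal/day.
TEE = 1696.9205 × 1.525 = 2587.8037 kcal/day.
Protein energy = 30% × 2587.8037 = 776.3411 kcal.
Protein = 776.3411 ÷ 4 kcal/g = 194.0853 g.

194 g/day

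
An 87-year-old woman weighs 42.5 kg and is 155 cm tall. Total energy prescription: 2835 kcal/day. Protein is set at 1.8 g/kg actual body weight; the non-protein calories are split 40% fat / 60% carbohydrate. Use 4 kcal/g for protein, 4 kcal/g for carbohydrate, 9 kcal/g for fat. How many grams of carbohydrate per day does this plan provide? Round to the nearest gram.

Protein = 1.8 × 42.5 = 76.5 g → 76.5 × 4 = 306 kcal.
Non-protein calories = 2835 − 306 = 2529 kcal.
Fat: 40% × 2529 = 1011.6 kcal; carbohydrate: 1517.4 kcal.
Carbohydrate: 1517.4 kcal ÷ 4 kcal/g = 379.35 g.

379 g/day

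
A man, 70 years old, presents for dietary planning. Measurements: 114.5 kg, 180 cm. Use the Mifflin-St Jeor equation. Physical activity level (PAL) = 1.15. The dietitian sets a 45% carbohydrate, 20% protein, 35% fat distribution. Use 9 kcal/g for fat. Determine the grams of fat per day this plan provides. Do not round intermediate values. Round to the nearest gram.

Mifflin-St Jeor (male): BMR = 10(114.5) + 6.25(180) − 5(70) + 5 = 1145 + 1125 − 350 + 5 = 1925 kcal/day.
TEE = 1925 × 1.15 = 2213.75 kcal/day.
Fat energy = 35% × 2213.75 = 774.8125 kcal.
Fat = 774.8125 ÷ 9 kcal/g = 86.0903 g.

86 g/day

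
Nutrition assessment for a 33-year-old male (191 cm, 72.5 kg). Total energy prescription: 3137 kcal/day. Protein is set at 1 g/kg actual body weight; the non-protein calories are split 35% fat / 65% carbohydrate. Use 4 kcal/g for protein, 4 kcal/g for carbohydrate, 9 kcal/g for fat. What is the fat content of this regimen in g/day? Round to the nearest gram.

Protein = 1 × 72.5 = 72.5 g → 72.5 × 4 = 290 kcal.
Non-protein calories = 3137 − 290 = 2847 kcal.
Fat: 35% × 2847 = 996.45 kcal; carbohydrate: 1850.55 kcal.
Fat: 996.45 kcal ÷ 9 kcal/g = 110.7167 g.

111 g/day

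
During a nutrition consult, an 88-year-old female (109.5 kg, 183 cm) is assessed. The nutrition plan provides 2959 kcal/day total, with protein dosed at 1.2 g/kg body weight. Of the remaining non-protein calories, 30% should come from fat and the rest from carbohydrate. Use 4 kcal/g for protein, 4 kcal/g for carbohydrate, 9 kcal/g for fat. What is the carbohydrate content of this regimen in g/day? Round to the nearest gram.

Protein = 1.2 × 109.5 = 131.4 g → 131.4 × 4 = 525.6 kcal.
Non-protein calories = 2959 − 525.6 = 2433.4 kcal.
Fat: 30% × 2433.4 = 730.02 kcal; carbohydrate: 1703.38 kcal.
Carbohydrate: 1703.38 kcal ÷ 4 kcal/g = 425.845 g.

426 g/day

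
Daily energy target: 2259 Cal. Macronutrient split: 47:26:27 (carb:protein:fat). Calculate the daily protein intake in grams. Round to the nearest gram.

Protein energy = 26% × 2259 = 587.34 kcal.
At 4 kcal/g: 587.34 ÷ 4 = 146.835 g.

147 g/day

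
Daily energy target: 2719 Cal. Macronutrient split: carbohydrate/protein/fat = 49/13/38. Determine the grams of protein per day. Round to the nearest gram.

Protein energy = 13% × 2719 = 353.47 kcal.
At 4 kcal/g: 353.47 ÷ 4 = 88.3675 g.

88 g/day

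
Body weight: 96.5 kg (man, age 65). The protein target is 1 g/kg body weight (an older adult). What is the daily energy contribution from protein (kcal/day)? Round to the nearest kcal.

Protein = 1 g/kg × 96.5 kg = 96.5 g/day.
Protein energy = 96.5 g × 4 kcal/g = 386 kcal/day.

386 kcal/day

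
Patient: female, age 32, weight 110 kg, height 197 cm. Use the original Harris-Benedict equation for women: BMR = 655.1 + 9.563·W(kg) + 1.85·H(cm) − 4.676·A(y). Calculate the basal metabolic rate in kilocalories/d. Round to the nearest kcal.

1922 kilocalories/d

Harris-Benedict: BMR = 655.1 + 9.563(110) + 1.85(197) − 4.676(32) = 1921.848 kcal/day.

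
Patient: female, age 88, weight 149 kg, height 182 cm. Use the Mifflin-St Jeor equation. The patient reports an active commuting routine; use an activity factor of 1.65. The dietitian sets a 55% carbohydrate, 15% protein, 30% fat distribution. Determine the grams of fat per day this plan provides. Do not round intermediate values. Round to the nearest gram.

111 g/day

Mifflin-St Jeor (female): BMR = 10(149) + 6.25(182) − 5(88) − 161 = 1490 + 1137.5 − 440 − 161 = 2026.5 kcal/day.
TEE = 2026.5 × 1.65 = 3343.725 kcal/day.
Fat energy = 30% × 3343.725 = 1003.1175 kcal.
Fat = 1003.1175 ÷ 9 kcal/g = 111.4575 g.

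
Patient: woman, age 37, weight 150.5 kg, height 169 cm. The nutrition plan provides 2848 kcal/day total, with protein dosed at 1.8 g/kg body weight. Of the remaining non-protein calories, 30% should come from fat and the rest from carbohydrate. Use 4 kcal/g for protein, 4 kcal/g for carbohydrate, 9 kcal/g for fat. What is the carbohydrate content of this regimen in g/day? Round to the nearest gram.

Protein = 1.8 × 150.5 = 270.9 g → 270.9 × 4 = 1083.6 kcal.
Non-protein calories = 2848 − 1083.6 = 1764.4 kcal.
Fat: 30% × 1764.4 = 529.32 kcal; carbohydrate: 1235.08 kcal.
Carbohydrate: 1235.08 kcal ÷ 4 kcal/g = 308.77 g.

309 g/day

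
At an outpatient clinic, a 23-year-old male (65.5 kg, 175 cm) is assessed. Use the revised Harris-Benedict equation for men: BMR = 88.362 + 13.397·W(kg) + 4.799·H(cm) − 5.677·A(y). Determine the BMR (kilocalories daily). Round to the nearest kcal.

1675 kilocalories daily

Harris-Benedict: BMR = 88.362 + 13.397(65.5) + 4.799(175) − 5.677(23) = 1675.1195 kcal/day.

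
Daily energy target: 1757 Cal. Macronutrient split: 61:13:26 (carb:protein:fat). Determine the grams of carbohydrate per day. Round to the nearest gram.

Carbohydrate energy = 61% × 1757 = 1071.77 kcal.
At 4 kcal/g: 1071.77 ÷ 4 = 267.9425 g.

268 g/day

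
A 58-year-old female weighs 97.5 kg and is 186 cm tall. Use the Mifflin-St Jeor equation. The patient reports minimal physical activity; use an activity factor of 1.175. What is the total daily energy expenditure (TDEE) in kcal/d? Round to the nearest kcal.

1982 kcal/d

Mifflin-St Jeor (female): BMR = 10(97.5) + 6.25(186) − 5(58) − 161 = 975 + 1162.5 − 290 − 161 = 1686.5 kcal/day.
TEE = BMR × activity factor = 1686.5 × 1.175 = 1981.6375 kcal/day.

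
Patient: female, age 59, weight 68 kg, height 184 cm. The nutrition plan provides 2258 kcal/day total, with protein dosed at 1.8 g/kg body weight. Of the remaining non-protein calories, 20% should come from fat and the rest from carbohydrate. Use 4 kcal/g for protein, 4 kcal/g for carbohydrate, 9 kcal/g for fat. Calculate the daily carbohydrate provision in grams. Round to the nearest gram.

Protein = 1.8 × 68 = 122.4 g → 122.4 × 4 = 489.6 kcal.
Non-protein calories = 2258 − 489.6 = 1768.4 kcal.
Fat: 20% × 1768.4 = 353.68 kcal; carbohydrate: 1414.72 kcal.
Carbohydrate: 1414.72 kcal ÷ 4 kcal/g = 353.68 g.

354 g/day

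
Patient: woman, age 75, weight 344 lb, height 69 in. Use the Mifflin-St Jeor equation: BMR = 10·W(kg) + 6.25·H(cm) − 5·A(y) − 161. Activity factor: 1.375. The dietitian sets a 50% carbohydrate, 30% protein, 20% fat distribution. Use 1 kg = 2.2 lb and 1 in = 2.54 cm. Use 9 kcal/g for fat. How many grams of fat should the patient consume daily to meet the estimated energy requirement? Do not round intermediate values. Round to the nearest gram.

65 g/day

Convert to metric: weight = 344 ÷ 2.2 = 156.3636 kg; height = 69 × 2.54 = 175.26 cm.
Mifflin-St Jeor (female): BMR = 10(156.3636) + 6.25(175.26) − 5(75) − 161 = 1563.6364 + 1095.375 − 375 − 161 = 2123.0114 kcal/day.
TEE = 2123.0114 × 1.375 = 2919.1406 kcal/day.
Fat energy = 20% × 2919.1406 = 583.8281 kcal.
Fat = 583.8281 ÷ 9 kcal/g = 64.8698 g.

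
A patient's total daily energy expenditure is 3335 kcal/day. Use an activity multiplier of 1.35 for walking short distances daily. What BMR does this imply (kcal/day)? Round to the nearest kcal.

BMR = TEE ÷ activity factor = 3335 ÷ 1.35 = 2470.3704 kcal/day.

2470 kcal/day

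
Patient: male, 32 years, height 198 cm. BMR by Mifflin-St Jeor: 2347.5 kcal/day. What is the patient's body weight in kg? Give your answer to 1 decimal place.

126.5 kg

2347.5 = 10·W + 6.25(198) − 5(32) + 5
10·W = 2347.5 − 1082.5 = 1265, so W = 126.5 kg.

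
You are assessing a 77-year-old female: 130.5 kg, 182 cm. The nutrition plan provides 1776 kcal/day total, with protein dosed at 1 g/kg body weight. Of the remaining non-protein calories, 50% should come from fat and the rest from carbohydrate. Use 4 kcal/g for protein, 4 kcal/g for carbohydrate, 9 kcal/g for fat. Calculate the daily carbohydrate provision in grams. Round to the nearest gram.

Protein = 1 × 130.5 = 130.5 g → 130.5 × 4 = 522 kcal.
Non-protein calories = 1776 − 522 = 1254 kcal.
Fat: 50% × 1254 = 627 kcal; carbohydrate: 627 kcal.
Carbohydrate: 627 kcal ÷ 4 kcal/g = 156.75 g.

157 g/day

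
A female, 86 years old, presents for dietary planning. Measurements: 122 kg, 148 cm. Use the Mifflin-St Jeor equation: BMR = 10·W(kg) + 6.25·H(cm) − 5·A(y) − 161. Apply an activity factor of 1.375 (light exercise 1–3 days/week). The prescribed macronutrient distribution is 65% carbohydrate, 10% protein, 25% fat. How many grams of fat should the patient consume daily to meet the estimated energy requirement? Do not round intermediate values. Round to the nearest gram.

Mifflin-St Jeor (female): BMR = 10(122) + 6.25(148) − 5(86) − 161 = 1220 + 925 − 430 − 161 = 1554 kcal/day.
TEE = 1554 × 1.375 = 2136.75 kcal/day.
Fat energy = 25% × 2136.75 = 534.1875 kcal.
Fat = 534.1875 ÷ 9 kcal/g = 59.3542 g.

59 g/day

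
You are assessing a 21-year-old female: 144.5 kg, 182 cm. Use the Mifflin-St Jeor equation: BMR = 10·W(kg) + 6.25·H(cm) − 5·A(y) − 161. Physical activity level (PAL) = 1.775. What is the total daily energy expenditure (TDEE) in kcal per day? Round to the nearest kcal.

4112 kcal per day

Mifflin-St Jeor (female): BMR = 10(144.5) + 6.25(182) − 5(21) − 161 = 1445 + 1137.5 − 105 − 161 = 2316.5 kcal/day.
TEE = BMR × activity factor = 2316.5 × 1.775 = 4111.7875 kcal/day.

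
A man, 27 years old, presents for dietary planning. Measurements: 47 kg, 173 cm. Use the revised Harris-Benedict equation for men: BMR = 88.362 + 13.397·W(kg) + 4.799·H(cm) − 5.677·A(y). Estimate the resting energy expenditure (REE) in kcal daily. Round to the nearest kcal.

1395 kcal daily

Harris-Benedict: BMR = 88.362 + 13.397(47) + 4.799(173) − 5.677(27) = 1394.969 kcal/day.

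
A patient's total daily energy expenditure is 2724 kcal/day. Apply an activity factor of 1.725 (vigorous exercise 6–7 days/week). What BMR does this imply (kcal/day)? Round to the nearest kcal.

1579 kcal/day

BMR = TEE ÷ activity factor = 2724 ÷ 1.725 = 1579.1304 kcal/day.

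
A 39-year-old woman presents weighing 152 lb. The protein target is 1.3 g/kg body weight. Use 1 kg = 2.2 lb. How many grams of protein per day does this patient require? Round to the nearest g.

90 g/day

Weight in kg = 152 ÷ 2.2 = 69.0909 kg.
Protein = 1.3 g/kg × 69.0909 kg = 89.8182 g/day.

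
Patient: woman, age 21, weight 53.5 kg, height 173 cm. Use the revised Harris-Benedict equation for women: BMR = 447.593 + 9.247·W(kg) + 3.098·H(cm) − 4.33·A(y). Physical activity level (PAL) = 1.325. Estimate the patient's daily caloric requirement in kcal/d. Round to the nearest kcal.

Harris-Benedict: BMR = 447.593 + 9.247(53.5) + 3.098(173) − 4.33(21) = 1387.3315 kcal/day.
TEE = BMR × activity factor = 1387.3315 × 1.325 = 1838.2142 kcal/day.

1838 kcal/d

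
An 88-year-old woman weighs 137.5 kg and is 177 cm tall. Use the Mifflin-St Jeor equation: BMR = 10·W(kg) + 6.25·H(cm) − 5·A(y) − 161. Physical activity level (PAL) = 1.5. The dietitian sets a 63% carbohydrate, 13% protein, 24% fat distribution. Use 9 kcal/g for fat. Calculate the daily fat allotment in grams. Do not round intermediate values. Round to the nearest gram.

Mifflin-St Jeor (female): BMR = 10(137.5) + 6.25(177) − 5(88) − 161 = 1375 + 1106.25 − 440 − 161 = 1880.25 kcal/day.
TEE = 1880.25 × 1.5 = 2820.375 kcal/day.
Fat energy = 24% × 2820.375 = 676.89 kcal.
Fat = 676.89 ÷ 9 kcal/g = 75.21 g.

75 g/day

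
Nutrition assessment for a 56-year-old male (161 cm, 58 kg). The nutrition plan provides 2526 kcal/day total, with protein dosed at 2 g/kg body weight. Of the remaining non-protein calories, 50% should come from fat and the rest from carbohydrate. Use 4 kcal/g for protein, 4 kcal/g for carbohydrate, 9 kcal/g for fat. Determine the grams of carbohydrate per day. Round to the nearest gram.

258 g/day

Protein = 2 × 58 = 116 g → 116 × 4 = 464 kcal.
Non-protein calories = 2526 − 464 = 2062 kcal.
Fat: 50% × 2062 = 1031 kcal; carbohydrate: 1031 kcal.
Carbohydrate: 1031 kcal ÷ 4 kcal/g = 257.75 g.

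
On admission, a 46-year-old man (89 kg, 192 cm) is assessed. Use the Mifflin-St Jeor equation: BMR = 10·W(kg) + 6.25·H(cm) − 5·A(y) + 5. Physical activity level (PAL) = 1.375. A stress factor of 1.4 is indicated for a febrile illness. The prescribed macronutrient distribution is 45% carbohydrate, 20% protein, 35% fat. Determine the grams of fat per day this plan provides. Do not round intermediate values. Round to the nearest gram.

140 g/day

Mifflin-St Jeor (male): BMR = 10(89) + 6.25(192) − 5(46) + 5 = 890 + 1200 − 230 + 5 = 1865 kcal/day.
TEE = 1865 × 1.375 = 2564.375 kcal/day.
With stress factor 1.4: 2564.375 × 1.4 = 3590.125 kcal/day.
Fat energy = 35% × 3590.125 = 1256.5438 kcal.
Fat = 1256.5438 ÷ 9 kcal/g = 139.616 g.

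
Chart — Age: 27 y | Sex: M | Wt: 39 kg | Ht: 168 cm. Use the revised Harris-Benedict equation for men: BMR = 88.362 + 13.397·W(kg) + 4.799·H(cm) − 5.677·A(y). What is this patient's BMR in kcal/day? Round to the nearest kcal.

Harris-Benedict: BMR = 88.362 + 13.397(39) + 4.799(168) − 5.677(27) = 1263.798 kcal/day.

1264 kcal/day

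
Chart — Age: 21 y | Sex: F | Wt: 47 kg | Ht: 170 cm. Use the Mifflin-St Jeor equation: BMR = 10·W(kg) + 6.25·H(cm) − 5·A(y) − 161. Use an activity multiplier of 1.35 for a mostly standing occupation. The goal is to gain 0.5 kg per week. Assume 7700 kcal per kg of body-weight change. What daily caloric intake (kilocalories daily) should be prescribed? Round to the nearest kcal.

Mifflin-St Jeor (female): BMR = 10(47) + 6.25(170) − 5(21) − 161 = 470 + 1062.5 − 105 − 161 = 1266.5 kcal/day.
TEE = 1266.5 × 1.35 = 1709.775 kcal/day.
Required daily surplus = 0.5 × 7700 ÷ 7 = 550 kcal/day.
Target intake = 1709.775 + 550 = 2259.775 kcal/day.

2260 kilocalories daily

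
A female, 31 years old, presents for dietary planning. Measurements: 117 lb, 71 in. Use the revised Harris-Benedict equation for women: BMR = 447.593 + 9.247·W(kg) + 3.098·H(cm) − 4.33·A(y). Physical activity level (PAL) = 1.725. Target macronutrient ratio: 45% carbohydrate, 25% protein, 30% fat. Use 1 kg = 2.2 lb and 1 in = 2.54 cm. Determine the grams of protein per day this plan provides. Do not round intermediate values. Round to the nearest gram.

Convert to metric: weight = 117 ÷ 2.2 = 53.1818 kg; height = 71 × 2.54 = 180.34 cm.
Harris-Benedict: BMR = 447.593 + 9.247(53.1818) + 3.098(180.34) − 4.33(31) = 1363.8286 kcal/day.
TEE = 1363.8286 × 1.725 = 2352.6043 kcal/day.
Protein energy = 25% × 2352.6043 = 588.1511 kcal.
Protein = 588.1511 ÷ 4 kcal/g = 147.0378 g.

147 g/day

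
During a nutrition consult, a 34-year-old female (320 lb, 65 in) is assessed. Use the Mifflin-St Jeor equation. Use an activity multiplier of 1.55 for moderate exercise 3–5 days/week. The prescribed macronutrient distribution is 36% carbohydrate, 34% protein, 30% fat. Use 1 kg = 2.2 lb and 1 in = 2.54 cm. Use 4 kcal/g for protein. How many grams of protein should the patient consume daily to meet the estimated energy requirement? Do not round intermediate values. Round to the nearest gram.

284 g/day

Convert to metric: weight = 320 ÷ 2.2 = 145.4545 kg; height = 65 × 2.54 = 165.1 cm.
Mifflin-St Jeor (female): BMR = 10(145.4545) + 6.25(165.1) − 5(34) − 161 = 1454.5455 + 1031.875 − 170 − 161 = 2155.4205 kcal/day.
TEE = 2155.4205 × 1.55 = 3340.9017 kcal/day.
Protein energy = 34% × 3340.9017 = 1135.9066 kcal.
Protein = 1135.9066 ÷ 4 kcal/g = 283.9766 g.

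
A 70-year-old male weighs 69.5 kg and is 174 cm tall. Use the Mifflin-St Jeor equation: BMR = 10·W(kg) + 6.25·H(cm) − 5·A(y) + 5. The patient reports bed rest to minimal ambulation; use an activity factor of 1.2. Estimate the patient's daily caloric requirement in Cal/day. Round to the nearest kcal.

1725 Cal/day

Mifflin-St Jeor (male): BMR = 10(69.5) + 6.25(174) − 5(70) + 5 = 695 + 1087.5 − 350 + 5 = 1437.5 kcal/day.
TEE = BMR × activity factor = 1437.5 × 1.2 = 1725 kcal/day.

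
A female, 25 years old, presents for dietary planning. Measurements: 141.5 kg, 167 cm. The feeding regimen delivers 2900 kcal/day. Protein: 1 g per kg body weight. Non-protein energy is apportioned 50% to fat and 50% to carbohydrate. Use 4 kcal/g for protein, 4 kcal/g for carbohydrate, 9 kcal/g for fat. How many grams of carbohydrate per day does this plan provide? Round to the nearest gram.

292 g/day

Protein = 1 × 141.5 = 141.5 g → 141.5 × 4 = 566 kcal.
Non-protein calories = 2900 − 566 = 2334 kcal.
Fat: 50% × 2334 = 1167 kcal; carbohydrate: 1167 kcal.
Carbohydrate: 1167 kcal ÷ 4 kcal/g = 291.75 g.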